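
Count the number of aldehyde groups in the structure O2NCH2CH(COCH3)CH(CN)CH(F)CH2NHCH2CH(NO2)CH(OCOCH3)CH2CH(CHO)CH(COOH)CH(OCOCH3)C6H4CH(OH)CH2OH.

1

Working along the chain:
  O2NCH2: –NO2 on carbon → nitro group.
  CH(COCH3): pendant –COCH3: carbonyl C bonded to two carbons → ketone.
  CH(CN): pendant –C≡N: nitrile.
  CH(F): halogen on an sp³ carbon → alkyl halide.
  CH2NHCH2: C–N–C with sp³ carbons and no adjacent C=O → amine (secondary).
  CH(NO2): –NO2 on an sp³ carbon → nitro (the N=O is not a carbonyl).
  CH(OCOCH3): pendant –OC(=O)CH3: an acyloxy group → ester.
  CH(CHO): pendant –CHO: carbonyl C bonded to C and H → aldehyde.
  CH(COOH): pendant –COOH: carbonyl C bonded to C and –OH → carboxylic acid.
  CH(OCOCH3): pendant –OC(=O)CH3: an acyloxy group → ester.
  C6H4: para-disubstituted benzene ring → arene.
  CH(OH): –OH on an sp³ carbon → alcohol (secondary).
  CH2OH: –OH on an sp³ carbon → alcohol.
Aldehyde appears at: CH(CHO) → 1.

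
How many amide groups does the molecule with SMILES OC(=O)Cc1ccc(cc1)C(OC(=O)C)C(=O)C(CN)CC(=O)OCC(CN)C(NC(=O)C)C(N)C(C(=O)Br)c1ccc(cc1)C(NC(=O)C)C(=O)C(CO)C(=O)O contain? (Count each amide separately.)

Working along the chain:
  HOOC: –COOH: carbonyl C bonded to –OH and C → carboxylic acid (the –OH is not a separate alcohol).
  C6H4: para-disubstituted benzene ring → arene.
  CH(OCOCH3): pendant –OC(=O)CH3: an acyloxy group → ester.
  CO: –C(=O)– with carbon on both sides → ketone.
  CH(CH2NH2): pendant –CH2NH2: N on sp³ C, no adjacent C=O → amine.
  CH2COOCH2: –C(=O)–O–C with C on the carbonyl side → ester.
  CH(CH2NH2): pendant –CH2NH2: N on sp³ C, no adjacent C=O → amine.
  CH(NHCOCH3): pendant –NHC(=O)CH3: N bonded to a carbonyl → amide (not amine).
  CH(NH2): –NH2 on an sp³ carbon with no adjacent C=O → amine.
  CH(COBr): pendant –C(=O)X: carbonyl C bonded to C and halogen → acyl halide.
  C6H4: para-disubstituted benzene ring → arene.
  CH(NHCOCH3): pendant –NHC(=O)CH3: N bonded to a carbonyl → amide (not amine).
  CO: –C(=O)– with carbon on both sides → ketone.
  CH(CH2OH): pendant –CH2OH on an sp³ backbone C → alcohol.
  COOH: –COOH: carbonyl C bonded to –OH and C → carboxylic acid (the –OH is not a separate alcohol).
Amide appears at: CH(NHCOCH3), CH(NHCOCH3) → 2.

2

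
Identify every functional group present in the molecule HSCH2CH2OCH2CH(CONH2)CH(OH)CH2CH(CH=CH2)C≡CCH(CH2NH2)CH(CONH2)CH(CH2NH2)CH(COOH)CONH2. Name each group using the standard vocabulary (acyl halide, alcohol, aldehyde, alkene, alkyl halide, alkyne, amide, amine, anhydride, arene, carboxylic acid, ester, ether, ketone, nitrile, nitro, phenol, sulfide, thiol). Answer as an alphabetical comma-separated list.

alcohol, alkene, alkyne, amide, amine, carboxylic acid, ether, thiol

Taking each segment in turn:
  HSCH2: –SH on an sp³ carbon → thiol.
  CH2OCH2: C–O–C with sp³ carbons on both sides and no adjacent C=O → ether.
  CH(CONH2): pendant –CONH2: carbonyl C bonded to C and N → amide.
  CH(OH): –OH on an sp³ carbon → alcohol (secondary).
  CH(CH=CH2): pendant –CH=CH2: C=C double bond → alkene.
  C≡C: C≡C triple bond → alkyne.
  CH(CH2NH2): pendant –CH2NH2: N on sp³ C, no adjacent C=O → amine.
  CH(CONH2): pendant –CONH2: carbonyl C bonded to C and N → amide.
  CH(CH2NH2): pendant –CH2NH2: N on sp³ C, no adjacent C=O → amine.
  CH(COOH): pendant –COOH: carbonyl C bonded to C and –OH → carboxylic acid.
  CONH2: –C(=O)NH2: carbonyl C bonded to C and to N → amide (the N is not a separate amine).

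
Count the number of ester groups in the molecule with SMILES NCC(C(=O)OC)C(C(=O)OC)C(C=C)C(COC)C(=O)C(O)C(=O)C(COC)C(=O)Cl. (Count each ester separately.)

2

Reading the structure from left to right:
  H2NCH2: –NH2 on an sp³ carbon with no adjacent C=O → amine.
  CH(COOCH3): pendant –COOCH3: carbonyl C bonded to C and –OCH3 → ester.
  CH(COOCH3): pendant –COOCH3: carbonyl C bonded to C and –OCH3 → ester.
  CH(CH=CH2): pendant –CH=CH2: C=C double bond → alkene.
  CH(CH2OCH3): pendant –CH2OCH3: C–O–C linkage → ether.
  CO: –C(=O)– with carbon on both sides → ketone.
  CH(OH): –OH on an sp³ carbon → alcohol (secondary).
  CO: –C(=O)– with carbon on both sides → ketone.
  CH(CH2OCH3): pendant –CH2OCH3: C–O–C linkage → ether.
  COCl: –C(=O)Cl: carbonyl C bonded to C and to a halogen → acyl halide (not alkyl halide).
Ester appears at: CH(COOCH3), CH(COOCH3) → 2.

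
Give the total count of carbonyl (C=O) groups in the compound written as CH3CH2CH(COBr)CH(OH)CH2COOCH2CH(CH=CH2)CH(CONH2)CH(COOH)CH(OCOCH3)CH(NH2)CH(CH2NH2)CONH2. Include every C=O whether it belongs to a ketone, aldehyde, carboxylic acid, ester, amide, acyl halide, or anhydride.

6

CH(COBr): acyl halide, 1 C=O (running total 1).
CH2COOCH2: ester, 1 C=O (running total 2).
CH(CONH2): amide, 1 C=O (running total 3).
CH(COOH): carboxylic acid, 1 C=O (running total 4).
CH(OCOCH3): ester, 1 C=O (running total 5).
CONH2: amide, 1 C=O (running total 6).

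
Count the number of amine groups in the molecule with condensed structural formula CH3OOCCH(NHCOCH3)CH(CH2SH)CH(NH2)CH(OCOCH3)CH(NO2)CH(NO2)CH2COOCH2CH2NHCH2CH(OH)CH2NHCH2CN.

3

Taking each segment in turn:
  CH3OOC: CH3O–C(=O)–: carbonyl C bonded to C and to –OCH3 → ester (not ketone + ether).
  CH(NHCOCH3): pendant –NHC(=O)CH3: N bonded to a carbonyl → amide (not amine).
  CH(CH2SH): pendant –CH2SH → thiol.
  CH(NH2): –NH2 on an sp³ carbon with no adjacent C=O → amine.
  CH(OCOCH3): pendant –OC(=O)CH3: an acyloxy group → ester.
  CH(NO2): –NO2 on an sp³ carbon → nitro (the N=O is not a carbonyl).
  CH(NO2): –NO2 on an sp³ carbon → nitro (the N=O is not a carbonyl).
  CH2COOCH2: –C(=O)–O–C with C on the carbonyl side → ester.
  CH2NHCH2: C–N–C with sp³ carbons and no adjacent C=O → amine (secondary).
  CH(OH): –OH on an sp³ carbon → alcohol (secondary).
  CH2NHCH2: C–N–C with sp³ carbons and no adjacent C=O → amine (secondary).
  CN: –C≡N: carbon triple-bonded to nitrogen → nitrile.
Amine appears at: CH(NH2), CH2NHCH2, CH2NHCH2 → 3.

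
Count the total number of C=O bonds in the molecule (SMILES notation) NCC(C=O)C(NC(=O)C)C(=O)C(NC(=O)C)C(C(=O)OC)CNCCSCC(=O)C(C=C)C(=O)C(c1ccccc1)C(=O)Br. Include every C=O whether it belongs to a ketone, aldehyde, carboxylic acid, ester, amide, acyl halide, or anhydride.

8

CH(CHO): aldehyde, 1 C=O (running total 1).
CH(NHCOCH3): amide, 1 C=O (running total 2).
CO: ketone, 1 C=O (running total 3).
CH(NHCOCH3): amide, 1 C=O (running total 4).
CH(COOCH3): ester, 1 C=O (running total 5).
CO: ketone, 1 C=O (running total 6).
CO: ketone, 1 C=O (running total 7).
COBr: acyl halide, 1 C=O (running total 8).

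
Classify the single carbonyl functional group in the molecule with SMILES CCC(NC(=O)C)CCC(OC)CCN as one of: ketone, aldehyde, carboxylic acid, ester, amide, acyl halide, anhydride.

amide

The carbonyl is in the CH(NHCOCH3) segment: pendant –NHC(=O)CH3: N bonded to a carbonyl → amide (not amine).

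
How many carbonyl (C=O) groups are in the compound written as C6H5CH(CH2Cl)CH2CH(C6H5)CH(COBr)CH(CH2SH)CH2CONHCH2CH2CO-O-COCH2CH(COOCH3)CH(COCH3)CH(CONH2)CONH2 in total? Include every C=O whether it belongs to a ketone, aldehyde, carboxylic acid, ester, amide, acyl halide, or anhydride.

CH(COBr): acyl halide, 1 C=O (running total 1).
CH2CONHCH2: amide, 1 C=O (running total 2).
CH2CO-O-COCH2: anhydride, 2 C=O (running total 4).
CH(COOCH3): ester, 1 C=O (running total 5).
CH(COCH3): ketone, 1 C=O (running total 6).
CH(CONH2): amide, 1 C=O (running total 7).
CONH2: amide, 1 C=O (running total 8).

8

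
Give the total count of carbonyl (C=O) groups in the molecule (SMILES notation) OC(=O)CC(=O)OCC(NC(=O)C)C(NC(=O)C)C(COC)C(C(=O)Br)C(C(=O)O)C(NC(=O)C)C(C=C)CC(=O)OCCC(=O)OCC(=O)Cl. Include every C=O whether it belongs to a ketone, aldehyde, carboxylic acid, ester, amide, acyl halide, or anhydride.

HOOC: carboxylic acid, 1 C=O (running total 1).
CH2COOCH2: ester, 1 C=O (running total 2).
CH(NHCOCH3): amide, 1 C=O (running total 3).
CH(NHCOCH3): amide, 1 C=O (running total 4).
CH(COBr): acyl halide, 1 C=O (running total 5).
CH(COOH): carboxylic acid, 1 C=O (running total 6).
CH(NHCOCH3): amide, 1 C=O (running total 7).
CH2COOCH2: ester, 1 C=O (running total 8).
CH2COOCH2: ester, 1 C=O (running total 9).
COCl: acyl halide, 1 C=O (running total 10).

10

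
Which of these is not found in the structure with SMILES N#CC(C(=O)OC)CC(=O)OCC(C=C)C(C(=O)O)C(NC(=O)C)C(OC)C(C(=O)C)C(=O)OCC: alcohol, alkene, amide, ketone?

alkene: present (CH(CH=CH2) — pendant –CH=CH2: C=C double bond → alkene).
amide: present (CH(NHCOCH3) — pendant –NHC(=O)CH3: N bonded to a carbonyl → amide (not amine)).
ketone: present (CH(COCH3) — pendant –COCH3: carbonyl C bonded to two carbons → ketone).
alcohol: absent. In CH(COOH), the –OH sits on a carbonyl carbon, making it part of a carboxylic acid, not an alcohol.

alcohol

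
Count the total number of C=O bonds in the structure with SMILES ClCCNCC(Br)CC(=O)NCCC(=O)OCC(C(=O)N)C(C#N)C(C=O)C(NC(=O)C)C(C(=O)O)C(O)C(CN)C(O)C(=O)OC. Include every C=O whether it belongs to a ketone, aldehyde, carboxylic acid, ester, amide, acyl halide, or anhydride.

CH2CONHCH2: amide, 1 C=O (running total 1).
CH2COOCH2: ester, 1 C=O (running total 2).
CH(CONH2): amide, 1 C=O (running total 3).
CH(CHO): aldehyde, 1 C=O (running total 4).
CH(NHCOCH3): amide, 1 C=O (running total 5).
CH(COOH): carboxylic acid, 1 C=O (running total 6).
COOCH3: ester, 1 C=O (running total 7).

7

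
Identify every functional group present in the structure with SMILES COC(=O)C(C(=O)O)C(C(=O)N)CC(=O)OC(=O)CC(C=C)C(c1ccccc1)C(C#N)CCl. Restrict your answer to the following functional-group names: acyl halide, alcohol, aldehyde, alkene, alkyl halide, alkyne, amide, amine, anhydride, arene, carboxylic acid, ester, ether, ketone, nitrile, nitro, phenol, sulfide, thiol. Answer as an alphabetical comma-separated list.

Working along the chain:
  CH3OOC: CH3O–C(=O)–: carbonyl C bonded to C and to –OCH3 → ester (not ketone + ether).
  CH(COOH): pendant –COOH: carbonyl C bonded to C and –OH → carboxylic acid.
  CH(CONH2): pendant –CONH2: carbonyl C bonded to C and N → amide.
  CH2CO-O-COCH2: two acyl groups sharing one oxygen, –C(=O)–O–C(=O)– → anhydride.
  CH(CH=CH2): pendant –CH=CH2: C=C double bond → alkene.
  CH(C6H5): pendant –C6H5: benzene ring → arene.
  CH(CN): pendant –C≡N: nitrile.
  CH2Cl: halogen on an sp³ carbon → alkyl halide.

alkene, alkyl halide, amide, anhydride, arene, carboxylic acid, ester, nitrile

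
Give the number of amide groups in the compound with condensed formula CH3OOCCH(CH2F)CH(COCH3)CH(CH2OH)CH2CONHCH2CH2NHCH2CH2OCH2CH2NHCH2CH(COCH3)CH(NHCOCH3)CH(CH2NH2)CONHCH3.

3

Taking each segment in turn:
  CH3OOC: CH3O–C(=O)–: carbonyl C bonded to C and to –OCH3 → ester (not ketone + ether).
  CH(CH2F): pendant –CH2X: halogen on sp³ carbon → alkyl halide.
  CH(COCH3): pendant –COCH3: carbonyl C bonded to two carbons → ketone.
  CH(CH2OH): pendant –CH2OH on an sp³ backbone C → alcohol.
  CH2CONHCH2: –C(=O)–N– linkage → amide (the N is not an amine).
  CH2NHCH2: C–N–C with sp³ carbons and no adjacent C=O → amine (secondary).
  CH2OCH2: C–O–C with sp³ carbons on both sides and no adjacent C=O → ether.
  CH2NHCH2: C–N–C with sp³ carbons and no adjacent C=O → amine (secondary).
  CH(COCH3): pendant –COCH3: carbonyl C bonded to two carbons → ketone.
  CH(NHCOCH3): pendant –NHC(=O)CH3: N bonded to a carbonyl → amide (not amine).
  CH(CH2NH2): pendant –CH2NH2: N on sp³ C, no adjacent C=O → amine.
  CONHCH3: –C(=O)NHCH3: carbonyl C bonded to C and to N → amide (the N is not an amine).
Amide appears at: CH2CONHCH2, CH(NHCOCH3), CONHCH3 → 3.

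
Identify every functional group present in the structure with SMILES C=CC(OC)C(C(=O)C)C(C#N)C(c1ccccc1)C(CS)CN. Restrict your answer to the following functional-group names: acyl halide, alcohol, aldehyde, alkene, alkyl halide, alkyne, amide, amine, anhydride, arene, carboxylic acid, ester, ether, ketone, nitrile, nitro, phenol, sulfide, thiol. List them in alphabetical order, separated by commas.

alkene, amine, arene, ether, ketone, nitrile, thiol

C=C double bond → alkene.
pendant –OCH3: C–O–C with sp³ C, no adjacent C=O → ether.
pendant –COCH3: carbonyl C bonded to two carbons → ketone.
pendant –C≡N: nitrile.
pendant –C6H5: benzene ring → arene.
pendant –CH2SH → thiol.
–NH2 on an sp³ carbon with no adjacent C=O → amine.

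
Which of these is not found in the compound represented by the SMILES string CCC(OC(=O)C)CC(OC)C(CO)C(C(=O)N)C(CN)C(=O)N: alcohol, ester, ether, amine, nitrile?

nitrile

ether: present (CH(OCH3) — pendant –OCH3: C–O–C with sp³ C, no adjacent C=O → ether).
ester: present (CH(OCOCH3) — pendant –OC(=O)CH3: an acyloxy group → ester).
alcohol: present (CH(CH2OH) — pendant –CH2OH on an sp³ backbone C → alcohol).
amine: present (CH(CH2NH2) — pendant –CH2NH2: N on sp³ C, no adjacent C=O → amine).
nitrile: no segment matches this pattern.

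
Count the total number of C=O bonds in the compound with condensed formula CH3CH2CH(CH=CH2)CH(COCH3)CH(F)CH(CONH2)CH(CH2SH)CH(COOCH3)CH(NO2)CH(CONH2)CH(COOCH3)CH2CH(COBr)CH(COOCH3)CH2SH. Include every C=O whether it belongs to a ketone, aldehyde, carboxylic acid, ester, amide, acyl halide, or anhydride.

CH(COCH3): ketone, 1 C=O (running total 1).
CH(CONH2): amide, 1 C=O (running total 2).
CH(COOCH3): ester, 1 C=O (running total 3).
CH(CONH2): amide, 1 C=O (running total 4).
CH(COOCH3): ester, 1 C=O (running total 5).
CH(COBr): acyl halide, 1 C=O (running total 6).
CH(COOCH3): ester, 1 C=O (running total 7).

7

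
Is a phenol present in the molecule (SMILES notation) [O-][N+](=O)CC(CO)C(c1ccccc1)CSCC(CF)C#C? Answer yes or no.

no

–NO2 on carbon → nitro group.
pendant –CH2OH on an sp³ backbone C → alcohol.
pendant –C6H5: benzene ring → arene.
C–S–C linkage → sulfide (thioether).
pendant –CH2X: halogen on sp³ carbon → alkyl halide.
C≡C triple bond → alkyne.
In CH(CH2OH), the –OH is on an sp³ carbon, not on an aromatic ring, so it is an alcohol.
The groups actually present are: alcohol, alkyl halide, alkyne, arene, nitro, sulfide.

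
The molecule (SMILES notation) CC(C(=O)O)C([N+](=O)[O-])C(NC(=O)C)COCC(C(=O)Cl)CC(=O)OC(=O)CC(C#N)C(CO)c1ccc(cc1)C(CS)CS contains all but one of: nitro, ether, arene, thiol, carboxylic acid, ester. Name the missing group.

arene: present (C6H4 — para-disubstituted benzene ring → arene).
thiol: present (CH(CH2SH) — pendant –CH2SH → thiol).
carboxylic acid: present (CH(COOH) — pendant –COOH: carbonyl C bonded to C and –OH → carboxylic acid).
nitro: present (CH(NO2) — –NO2 on an sp³ carbon → nitro (the N=O is not a carbonyl)).
ether: present (CH2OCH2 — C–O–C with sp³ carbons on both sides and no adjacent C=O → ether).
ester: absent. In CH2CO-O-COCH2, the oxygen bridges two acyl groups, which is an anhydride, not an ester.

ester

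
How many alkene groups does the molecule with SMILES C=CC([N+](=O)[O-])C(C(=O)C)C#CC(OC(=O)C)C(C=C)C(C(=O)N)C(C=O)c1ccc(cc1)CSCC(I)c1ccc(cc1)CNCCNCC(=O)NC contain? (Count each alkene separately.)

2

Taking each segment in turn:
  CH2=CH: C=C double bond → alkene.
  CH(NO2): –NO2 on an sp³ carbon → nitro (the N=O is not a carbonyl).
  CH(COCH3): pendant –COCH3: carbonyl C bonded to two carbons → ketone.
  C≡C: C≡C triple bond → alkyne.
  CH(OCOCH3): pendant –OC(=O)CH3: an acyloxy group → ester.
  CH(CH=CH2): pendant –CH=CH2: C=C double bond → alkene.
  CH(CONH2): pendant –CONH2: carbonyl C bonded to C and N → amide.
  CH(CHO): pendant –CHO: carbonyl C bonded to C and H → aldehyde.
  C6H4: para-disubstituted benzene ring → arene.
  CH2SCH2: C–S–C linkage → sulfide (thioether).
  CH(I): halogen on an sp³ carbon → alkyl halide.
  C6H4: para-disubstituted benzene ring → arene.
  CH2NHCH2: C–N–C with sp³ carbons and no adjacent C=O → amine (secondary).
  CH2NHCH2: C–N–C with sp³ carbons and no adjacent C=O → amine (secondary).
  CONHCH3: –C(=O)NHCH3: carbonyl C bonded to C and to N → amide (the N is not an amine).
Alkene appears at: CH2=CH, CH(CH=CH2) → 2.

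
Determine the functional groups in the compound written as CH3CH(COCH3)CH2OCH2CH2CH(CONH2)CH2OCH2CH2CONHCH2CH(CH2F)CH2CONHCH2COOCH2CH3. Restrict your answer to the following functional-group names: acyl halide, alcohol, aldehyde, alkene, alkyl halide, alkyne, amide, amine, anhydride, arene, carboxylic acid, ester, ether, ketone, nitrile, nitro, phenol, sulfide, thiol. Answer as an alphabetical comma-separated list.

pendant –COCH3: carbonyl C bonded to two carbons → ketone.
C–O–C with sp³ carbons on both sides and no adjacent C=O → ether.
pendant –CONH2: carbonyl C bonded to C and N → amide.
C–O–C with sp³ carbons on both sides and no adjacent C=O → ether.
–C(=O)–N– linkage → amide (the N is not an amine).
pendant –CH2X: halogen on sp³ carbon → alkyl halide.
–C(=O)–N– linkage → amide (the N is not an amine).
–C(=O)OCH2CH3: carbonyl C bonded to C and to –OEt → ester.

alkyl halide, amide, ester, ether, ketone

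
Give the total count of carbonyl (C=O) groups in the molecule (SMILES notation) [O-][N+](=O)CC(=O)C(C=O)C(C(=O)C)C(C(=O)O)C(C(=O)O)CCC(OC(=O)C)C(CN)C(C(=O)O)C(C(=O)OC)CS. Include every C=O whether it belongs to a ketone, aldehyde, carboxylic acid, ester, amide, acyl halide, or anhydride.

CO: ketone, 1 C=O (running total 1).
CH(CHO): aldehyde, 1 C=O (running total 2).
CH(COCH3): ketone, 1 C=O (running total 3).
CH(COOH): carboxylic acid, 1 C=O (running total 4).
CH(COOH): carboxylic acid, 1 C=O (running total 5).
CH(OCOCH3): ester, 1 C=O (running total 6).
CH(COOH): carboxylic acid, 1 C=O (running total 7).
CH(COOCH3): ester, 1 C=O (running total 8).

8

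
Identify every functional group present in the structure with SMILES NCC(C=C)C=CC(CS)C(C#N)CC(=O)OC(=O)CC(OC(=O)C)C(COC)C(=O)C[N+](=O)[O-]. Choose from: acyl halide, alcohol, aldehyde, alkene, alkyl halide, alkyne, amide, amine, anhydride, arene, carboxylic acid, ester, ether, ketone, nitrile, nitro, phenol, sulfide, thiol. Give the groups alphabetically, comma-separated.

alkene, amine, anhydride, ester, ether, ketone, nitrile, nitro, thiol

Taking each segment in turn:
  H2NCH2: –NH2 on an sp³ carbon with no adjacent C=O → amine.
  CH(CH=CH2): pendant –CH=CH2: C=C double bond → alkene.
  CH=CH: C=C double bond → alkene.
  CH(CH2SH): pendant –CH2SH → thiol.
  CH(CN): pendant –C≡N: nitrile.
  CH2CO-O-COCH2: two acyl groups sharing one oxygen, –C(=O)–O–C(=O)– → anhydride.
  CH(OCOCH3): pendant –OC(=O)CH3: an acyloxy group → ester.
  CH(CH2OCH3): pendant –CH2OCH3: C–O–C linkage → ether.
  CO: –C(=O)– with carbon on both sides → ketone.
  CH2NO2: –NO2 on carbon → nitro group.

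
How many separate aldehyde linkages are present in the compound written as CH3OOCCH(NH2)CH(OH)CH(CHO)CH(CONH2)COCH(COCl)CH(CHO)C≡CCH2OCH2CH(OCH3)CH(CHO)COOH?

3

Working along the chain:
  CH3OOC: CH3O–C(=O)–: carbonyl C bonded to C and to –OCH3 → ester (not ketone + ether).
  CH(NH2): –NH2 on an sp³ carbon with no adjacent C=O → amine.
  CH(OH): –OH on an sp³ carbon → alcohol (secondary).
  CH(CHO): pendant –CHO: carbonyl C bonded to C and H → aldehyde.
  CH(CONH2): pendant –CONH2: carbonyl C bonded to C and N → amide.
  CO: –C(=O)– with carbon on both sides → ketone.
  CH(COCl): pendant –C(=O)X: carbonyl C bonded to C and halogen → acyl halide.
  CH(CHO): pendant –CHO: carbonyl C bonded to C and H → aldehyde.
  C≡C: C≡C triple bond → alkyne.
  CH2OCH2: C–O–C with sp³ carbons on both sides and no adjacent C=O → ether.
  CH(OCH3): pendant –OCH3: C–O–C with sp³ C, no adjacent C=O → ether.
  CH(CHO): pendant –CHO: carbonyl C bonded to C and H → aldehyde.
  COOH: –COOH: carbonyl C bonded to –OH and C → carboxylic acid (the –OH is not a separate alcohol).
Aldehyde appears at: CH(CHO), CH(CHO), CH(CHO) → 3.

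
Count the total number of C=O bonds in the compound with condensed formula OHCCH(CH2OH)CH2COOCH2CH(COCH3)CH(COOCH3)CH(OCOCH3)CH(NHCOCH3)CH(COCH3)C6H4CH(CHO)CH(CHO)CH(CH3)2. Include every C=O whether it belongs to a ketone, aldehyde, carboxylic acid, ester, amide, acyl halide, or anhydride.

OHC: aldehyde, 1 C=O (running total 1).
CH2COOCH2: ester, 1 C=O (running total 2).
CH(COCH3): ketone, 1 C=O (running total 3).
CH(COOCH3): ester, 1 C=O (running total 4).
CH(OCOCH3): ester, 1 C=O (running total 5).
CH(NHCOCH3): amide, 1 C=O (running total 6).
CH(COCH3): ketone, 1 C=O (running total 7).
CH(CHO): aldehyde, 1 C=O (running total 8).
CH(CHO): aldehyde, 1 C=O (running total 9).

9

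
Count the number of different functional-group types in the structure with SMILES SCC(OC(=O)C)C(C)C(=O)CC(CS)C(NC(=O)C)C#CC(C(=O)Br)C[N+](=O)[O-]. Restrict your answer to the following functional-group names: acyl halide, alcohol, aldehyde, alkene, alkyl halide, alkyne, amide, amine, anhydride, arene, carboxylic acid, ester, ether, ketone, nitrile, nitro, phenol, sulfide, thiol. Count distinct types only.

7

Working along the chain:
  HSCH2: –SH on an sp³ carbon → thiol.
  CH(OCOCH3): pendant –OC(=O)CH3: an acyloxy group → ester.
  CO: –C(=O)– with carbon on both sides → ketone.
  CH(CH2SH): pendant –CH2SH → thiol.
  CH(NHCOCH3): pendant –NHC(=O)CH3: N bonded to a carbonyl → amide (not amine).
  C≡C: C≡C triple bond → alkyne.
  CH(COBr): pendant –C(=O)X: carbonyl C bonded to C and halogen → acyl halide.
  CH2NO2: –NO2 on carbon → nitro group.
Distinct types present: acyl halide, alkyne, amide, ester, ketone, nitro, thiol.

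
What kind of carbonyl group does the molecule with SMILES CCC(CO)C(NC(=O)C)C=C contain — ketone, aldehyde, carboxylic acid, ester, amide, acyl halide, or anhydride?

amide

The carbonyl is in the CH(NHCOCH3) segment: pendant –NHC(=O)CH3: N bonded to a carbonyl → amide (not amine).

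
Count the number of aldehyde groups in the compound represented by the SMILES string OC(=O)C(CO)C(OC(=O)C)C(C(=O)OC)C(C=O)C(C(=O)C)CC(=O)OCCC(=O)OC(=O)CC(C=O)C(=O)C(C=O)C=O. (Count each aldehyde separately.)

–COOH: carbonyl C bonded to –OH and C → carboxylic acid (the –OH is not a separate alcohol).
pendant –CH2OH on an sp³ backbone C → alcohol.
pendant –OC(=O)CH3: an acyloxy group → ester.
pendant –COOCH3: carbonyl C bonded to C and –OCH3 → ester.
pendant –CHO: carbonyl C bonded to C and H → aldehyde.
pendant –COCH3: carbonyl C bonded to two carbons → ketone.
–C(=O)–O–C with C on the carbonyl side → ester.
two acyl groups sharing one oxygen, –C(=O)–O–C(=O)– → anhydride.
pendant –CHO: carbonyl C bonded to C and H → aldehyde.
–C(=O)– with carbon on both sides → ketone.
pendant –CHO: carbonyl C bonded to C and H → aldehyde.
terminal –CHO: carbonyl C bonded to H and C → aldehyde.
Aldehyde appears at: CH(CHO), CH(CHO), CH(CHO), CHO → 4.

4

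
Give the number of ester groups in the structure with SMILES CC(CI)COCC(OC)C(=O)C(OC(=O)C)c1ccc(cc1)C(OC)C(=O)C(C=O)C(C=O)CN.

pendant –CH2X: halogen on sp³ carbon → alkyl halide.
C–O–C with sp³ carbons on both sides and no adjacent C=O → ether.
pendant –OCH3: C–O–C with sp³ C, no adjacent C=O → ether.
–C(=O)– with carbon on both sides → ketone.
pendant –OC(=O)CH3: an acyloxy group → ester.
para-disubstituted benzene ring → arene.
pendant –OCH3: C–O–C with sp³ C, no adjacent C=O → ether.
–C(=O)– with carbon on both sides → ketone.
pendant –CHO: carbonyl C bonded to C and H → aldehyde.
pendant –CHO: carbonyl C bonded to C and H → aldehyde.
–NH2 on an sp³ carbon with no adjacent C=O → amine.
Ester appears at: CH(OCOCH3) → 1.

1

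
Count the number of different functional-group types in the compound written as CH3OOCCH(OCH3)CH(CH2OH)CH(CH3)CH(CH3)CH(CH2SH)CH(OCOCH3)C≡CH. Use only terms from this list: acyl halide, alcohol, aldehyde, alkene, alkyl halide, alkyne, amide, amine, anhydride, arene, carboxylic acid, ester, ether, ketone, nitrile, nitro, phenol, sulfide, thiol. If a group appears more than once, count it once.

5

CH3O–C(=O)–: carbonyl C bonded to C and to –OCH3 → ester (not ketone + ether).
pendant –OCH3: C–O–C with sp³ C, no adjacent C=O → ether.
pendant –CH2OH on an sp³ backbone C → alcohol.
pendant –CH2SH → thiol.
pendant –OC(=O)CH3: an acyloxy group → ester.
C≡C triple bond → alkyne.
Distinct types present: alcohol, alkyne, ester, ether, thiol.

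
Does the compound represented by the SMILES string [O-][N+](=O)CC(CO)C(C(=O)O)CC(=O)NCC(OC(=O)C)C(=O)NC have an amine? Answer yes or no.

no

Working along the chain:
  O2NCH2: –NO2 on carbon → nitro group.
  CH(CH2OH): pendant –CH2OH on an sp³ backbone C → alcohol.
  CH(COOH): pendant –COOH: carbonyl C bonded to C and –OH → carboxylic acid.
  CH2CONHCH2: –C(=O)–N– linkage → amide (the N is not an amine).
  CH(OCOCH3): pendant –OC(=O)CH3: an acyloxy group → ester.
  CONHCH3: –C(=O)NHCH3: carbonyl C bonded to C and to N → amide (the N is not an amine).
In each of CH2CONHCH2 and CONHCH3, the nitrogen is bonded directly to a carbonyl carbon, making it part of an amide, not a free amine.
The groups actually present are: alcohol, amide, carboxylic acid, ester, nitro.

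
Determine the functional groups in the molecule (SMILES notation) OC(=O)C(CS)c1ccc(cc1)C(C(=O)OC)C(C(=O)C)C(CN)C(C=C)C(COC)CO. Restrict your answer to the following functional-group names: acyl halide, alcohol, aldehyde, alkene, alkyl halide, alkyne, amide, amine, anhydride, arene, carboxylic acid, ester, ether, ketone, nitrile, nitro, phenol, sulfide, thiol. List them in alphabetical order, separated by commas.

alcohol, alkene, amine, arene, carboxylic acid, ester, ether, ketone, thiol

–COOH: carbonyl C bonded to –OH and C → carboxylic acid (the –OH is not a separate alcohol).
pendant –CH2SH → thiol.
para-disubstituted benzene ring → arene.
pendant –COOCH3: carbonyl C bonded to C and –OCH3 → ester.
pendant –COCH3: carbonyl C bonded to two carbons → ketone.
pendant –CH2NH2: N on sp³ C, no adjacent C=O → amine.
pendant –CH=CH2: C=C double bond → alkene.
pendant –CH2OCH3: C–O–C linkage → ether.
–OH on an sp³ carbon → alcohol.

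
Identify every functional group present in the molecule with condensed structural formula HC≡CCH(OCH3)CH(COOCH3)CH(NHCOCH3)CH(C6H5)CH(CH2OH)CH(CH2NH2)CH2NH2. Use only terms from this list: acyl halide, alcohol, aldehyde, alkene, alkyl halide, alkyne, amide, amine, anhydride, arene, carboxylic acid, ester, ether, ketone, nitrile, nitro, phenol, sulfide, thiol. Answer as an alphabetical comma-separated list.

Working along the chain:
  HC≡C: C≡C triple bond → alkyne.
  CH(OCH3): pendant –OCH3: C–O–C with sp³ C, no adjacent C=O → ether.
  CH(COOCH3): pendant –COOCH3: carbonyl C bonded to C and –OCH3 → ester.
  CH(NHCOCH3): pendant –NHC(=O)CH3: N bonded to a carbonyl → amide (not amine).
  CH(C6H5): pendant –C6H5: benzene ring → arene.
  CH(CH2OH): pendant –CH2OH on an sp³ backbone C → alcohol.
  CH(CH2NH2): pendant –CH2NH2: N on sp³ C, no adjacent C=O → amine.
  CH2NH2: –NH2 on an sp³ carbon with no adjacent C=O → amine.

alcohol, alkyne, amide, amine, arene, ester, ether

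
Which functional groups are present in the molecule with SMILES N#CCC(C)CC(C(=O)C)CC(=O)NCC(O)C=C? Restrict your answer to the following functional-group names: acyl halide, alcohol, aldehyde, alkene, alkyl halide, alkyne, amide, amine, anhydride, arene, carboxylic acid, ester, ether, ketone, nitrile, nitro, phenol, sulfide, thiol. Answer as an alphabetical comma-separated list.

N≡C–: carbon triple-bonded to nitrogen → nitrile.
pendant –COCH3: carbonyl C bonded to two carbons → ketone.
–C(=O)–N– linkage → amide (the N is not an amine).
–OH on an sp³ carbon → alcohol (secondary).
C=C double bond → alkene.

alcohol, alkene, amide, ketone, nitrile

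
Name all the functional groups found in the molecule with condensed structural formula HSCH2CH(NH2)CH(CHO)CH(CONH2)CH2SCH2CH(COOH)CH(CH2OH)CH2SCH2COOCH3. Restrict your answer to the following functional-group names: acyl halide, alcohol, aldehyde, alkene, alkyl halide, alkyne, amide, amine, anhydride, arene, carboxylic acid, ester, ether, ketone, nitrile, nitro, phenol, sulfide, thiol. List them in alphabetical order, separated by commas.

alcohol, aldehyde, amide, amine, carboxylic acid, ester, sulfide, thiol

–SH on an sp³ carbon → thiol.
–NH2 on an sp³ carbon with no adjacent C=O → amine.
pendant –CHO: carbonyl C bonded to C and H → aldehyde.
pendant –CONH2: carbonyl C bonded to C and N → amide.
C–S–C linkage → sulfide (thioether).
pendant –COOH: carbonyl C bonded to C and –OH → carboxylic acid.
pendant –CH2OH on an sp³ backbone C → alcohol.
C–S–C linkage → sulfide (thioether).
–C(=O)OCH3: carbonyl C bonded to C and to –OCH3 → ester (not ketone + ether).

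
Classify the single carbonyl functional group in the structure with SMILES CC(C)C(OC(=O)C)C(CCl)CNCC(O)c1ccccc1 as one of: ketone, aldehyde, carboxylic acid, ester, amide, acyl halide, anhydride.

ester

The carbonyl is in the CH(OCOCH3) segment: pendant –OC(=O)CH3: an acyloxy group → ester.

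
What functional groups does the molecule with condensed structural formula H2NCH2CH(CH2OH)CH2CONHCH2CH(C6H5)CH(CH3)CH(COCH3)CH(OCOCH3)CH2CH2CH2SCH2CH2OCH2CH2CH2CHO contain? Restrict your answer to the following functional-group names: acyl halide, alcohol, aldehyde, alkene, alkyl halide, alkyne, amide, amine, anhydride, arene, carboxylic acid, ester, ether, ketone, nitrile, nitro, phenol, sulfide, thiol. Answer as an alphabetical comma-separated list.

–NH2 on an sp³ carbon with no adjacent C=O → amine.
pendant –CH2OH on an sp³ backbone C → alcohol.
–C(=O)–N– linkage → amide (the N is not an amine).
pendant –C6H5: benzene ring → arene.
pendant –COCH3: carbonyl C bonded to two carbons → ketone.
pendant –OC(=O)CH3: an acyloxy group → ester.
C–S–C linkage → sulfide (thioether).
C–O–C with sp³ carbons on both sides and no adjacent C=O → ether.
terminal –CHO: carbonyl C bonded to H and C → aldehyde.

alcohol, aldehyde, amide, amine, arene, ester, ether, ketone, sulfide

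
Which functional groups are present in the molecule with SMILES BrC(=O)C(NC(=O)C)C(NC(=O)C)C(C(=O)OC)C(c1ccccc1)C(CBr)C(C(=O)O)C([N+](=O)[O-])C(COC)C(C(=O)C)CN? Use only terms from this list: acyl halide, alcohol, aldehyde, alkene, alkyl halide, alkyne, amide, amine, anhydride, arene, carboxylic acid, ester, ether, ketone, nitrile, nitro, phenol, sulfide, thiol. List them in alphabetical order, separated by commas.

Working along the chain:
  BrCO: –C(=O)Br: carbonyl C bonded to C and to a halogen → acyl halide (not alkyl halide).
  CH(NHCOCH3): pendant –NHC(=O)CH3: N bonded to a carbonyl → amide (not amine).
  CH(NHCOCH3): pendant –NHC(=O)CH3: N bonded to a carbonyl → amide (not amine).
  CH(COOCH3): pendant –COOCH3: carbonyl C bonded to C and –OCH3 → ester.
  CH(C6H5): pendant –C6H5: benzene ring → arene.
  CH(CH2Br): pendant –CH2X: halogen on sp³ carbon → alkyl halide.
  CH(COOH): pendant –COOH: carbonyl C bonded to C and –OH → carboxylic acid.
  CH(NO2): –NO2 on an sp³ carbon → nitro (the N=O is not a carbonyl).
  CH(CH2OCH3): pendant –CH2OCH3: C–O–C linkage → ether.
  CH(COCH3): pendant –COCH3: carbonyl C bonded to two carbons → ketone.
  CH2NH2: –NH2 on an sp³ carbon with no adjacent C=O → amine.

acyl halide, alkyl halide, amide, amine, arene, carboxylic acid, ester, ether, ketone, nitro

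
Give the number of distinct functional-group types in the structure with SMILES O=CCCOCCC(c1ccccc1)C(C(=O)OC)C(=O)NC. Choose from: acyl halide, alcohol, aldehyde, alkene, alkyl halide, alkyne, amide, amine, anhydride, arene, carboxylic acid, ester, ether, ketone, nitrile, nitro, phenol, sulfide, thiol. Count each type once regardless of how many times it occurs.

5

Working along the chain:
  OHC: terminal –CHO: carbonyl C bonded to H and C → aldehyde.
  CH2OCH2: C–O–C with sp³ carbons on both sides and no adjacent C=O → ether.
  CH(C6H5): pendant –C6H5: benzene ring → arene.
  CH(COOCH3): pendant –COOCH3: carbonyl C bonded to C and –OCH3 → ester.
  CONHCH3: –C(=O)NHCH3: carbonyl C bonded to C and to N → amide (the N is not an amine).
Distinct types present: aldehyde, amide, arene, ester, ether.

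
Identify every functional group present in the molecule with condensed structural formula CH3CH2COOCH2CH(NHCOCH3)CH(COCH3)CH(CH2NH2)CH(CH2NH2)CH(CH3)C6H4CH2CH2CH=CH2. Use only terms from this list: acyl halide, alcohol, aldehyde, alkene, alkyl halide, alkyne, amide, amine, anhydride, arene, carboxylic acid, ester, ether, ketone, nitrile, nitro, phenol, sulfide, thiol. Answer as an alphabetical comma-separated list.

–C(=O)–O–C with C on the carbonyl side → ester.
pendant –NHC(=O)CH3: N bonded to a carbonyl → amide (not amine).
pendant –COCH3: carbonyl C bonded to two carbons → ketone.
pendant –CH2NH2: N on sp³ C, no adjacent C=O → amine.
pendant –CH2NH2: N on sp³ C, no adjacent C=O → amine.
para-disubstituted benzene ring → arene.
C=C double bond → alkene.

alkene, amide, amine, arene, ester, ketone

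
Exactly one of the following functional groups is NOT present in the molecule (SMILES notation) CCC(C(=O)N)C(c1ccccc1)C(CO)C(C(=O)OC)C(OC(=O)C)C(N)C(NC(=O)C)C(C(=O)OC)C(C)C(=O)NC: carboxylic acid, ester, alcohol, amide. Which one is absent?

carboxylic acid

alcohol: present (CH(CH2OH) — pendant –CH2OH on an sp³ backbone C → alcohol).
ester: present (CH(COOCH3) — pendant –COOCH3: carbonyl C bonded to C and –OCH3 → ester).
amide: present (CH(CONH2) — pendant –CONH2: carbonyl C bonded to C and N → amide).
carboxylic acid: absent. In each of CH(COOCH3) and CH(OCOCH3), the acyl oxygen is bonded to carbon (–O–C), not to H, so this is an ester. In each of CH(CONH2), CH(NHCOCH3) and CONHCH3, the carbonyl is bonded to nitrogen, not to –OH; that is an amide.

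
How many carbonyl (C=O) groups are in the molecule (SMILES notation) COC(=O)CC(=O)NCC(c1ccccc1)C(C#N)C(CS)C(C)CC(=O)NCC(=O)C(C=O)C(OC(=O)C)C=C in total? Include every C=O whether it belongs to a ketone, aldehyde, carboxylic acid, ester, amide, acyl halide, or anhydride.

6

CH3OOC: ester, 1 C=O (running total 1).
CH2CONHCH2: amide, 1 C=O (running total 2).
CH2CONHCH2: amide, 1 C=O (running total 3).
CO: ketone, 1 C=O (running total 4).
CH(CHO): aldehyde, 1 C=O (running total 5).
CH(OCOCH3): ester, 1 C=O (running total 6).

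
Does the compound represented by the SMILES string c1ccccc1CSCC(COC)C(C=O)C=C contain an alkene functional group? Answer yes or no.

C6H5– phenyl ring → arene.
C–S–C linkage → sulfide (thioether).
pendant –CH2OCH3: C–O–C linkage → ether.
pendant –CHO: carbonyl C bonded to C and H → aldehyde.
C=C double bond → alkene.
The CH=CH2 segment supplies the alkene: C=C double bond → alkene.

yes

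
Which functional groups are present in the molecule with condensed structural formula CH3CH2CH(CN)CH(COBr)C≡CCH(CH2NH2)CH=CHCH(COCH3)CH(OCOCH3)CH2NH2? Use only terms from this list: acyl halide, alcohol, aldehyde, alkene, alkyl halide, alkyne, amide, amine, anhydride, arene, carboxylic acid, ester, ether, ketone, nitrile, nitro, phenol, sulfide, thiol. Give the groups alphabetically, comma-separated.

pendant –C≡N: nitrile.
pendant –C(=O)X: carbonyl C bonded to C and halogen → acyl halide.
C≡C triple bond → alkyne.
pendant –CH2NH2: N on sp³ C, no adjacent C=O → amine.
C=C double bond → alkene.
pendant –COCH3: carbonyl C bonded to two carbons → ketone.
pendant –OC(=O)CH3: an acyloxy group → ester.
–NH2 on an sp³ carbon with no adjacent C=O → amine.

acyl halide, alkene, alkyne, amine, ester, ketone, nitrile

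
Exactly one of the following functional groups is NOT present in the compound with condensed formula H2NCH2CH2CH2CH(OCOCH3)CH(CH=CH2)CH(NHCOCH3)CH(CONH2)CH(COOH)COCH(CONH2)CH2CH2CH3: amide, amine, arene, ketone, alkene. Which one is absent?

arene

ketone: present (CO — –C(=O)– with carbon on both sides → ketone).
alkene: present (CH(CH=CH2) — pendant –CH=CH2: C=C double bond → alkene).
amine: present (H2NCH2 — –NH2 on an sp³ carbon with no adjacent C=O → amine).
amide: present (CH(NHCOCH3) — pendant –NHC(=O)CH3: N bonded to a carbonyl → amide (not amine)).
arene: no segment matches this pattern.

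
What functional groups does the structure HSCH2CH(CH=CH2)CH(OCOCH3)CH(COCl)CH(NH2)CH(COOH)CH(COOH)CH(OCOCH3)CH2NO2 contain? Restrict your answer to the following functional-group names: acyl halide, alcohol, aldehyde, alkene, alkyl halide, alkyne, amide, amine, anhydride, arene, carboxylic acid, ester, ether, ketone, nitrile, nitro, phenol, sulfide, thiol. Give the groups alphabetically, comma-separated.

Taking each segment in turn:
  HSCH2: –SH on an sp³ carbon → thiol.
  CH(CH=CH2): pendant –CH=CH2: C=C double bond → alkene.
  CH(OCOCH3): pendant –OC(=O)CH3: an acyloxy group → ester.
  CH(COCl): pendant –C(=O)X: carbonyl C bonded to C and halogen → acyl halide.
  CH(NH2): –NH2 on an sp³ carbon with no adjacent C=O → amine.
  CH(COOH): pendant –COOH: carbonyl C bonded to C and –OH → carboxylic acid.
  CH(COOH): pendant –COOH: carbonyl C bonded to C and –OH → carboxylic acid.
  CH(OCOCH3): pendant –OC(=O)CH3: an acyloxy group → ester.
  CH2NO2: –NO2 on carbon → nitro group.

acyl halide, alkene, amine, carboxylic acid, ester, nitro, thiol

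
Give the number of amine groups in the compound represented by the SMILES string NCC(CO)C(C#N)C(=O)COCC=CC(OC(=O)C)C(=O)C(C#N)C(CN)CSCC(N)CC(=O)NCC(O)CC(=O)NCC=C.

–NH2 on an sp³ carbon with no adjacent C=O → amine.
pendant –CH2OH on an sp³ backbone C → alcohol.
pendant –C≡N: nitrile.
–C(=O)– with carbon on both sides → ketone.
C–O–C with sp³ carbons on both sides and no adjacent C=O → ether.
C=C double bond → alkene.
pendant –OC(=O)CH3: an acyloxy group → ester.
–C(=O)– with carbon on both sides → ketone.
pendant –C≡N: nitrile.
pendant –CH2NH2: N on sp³ C, no adjacent C=O → amine.
C–S–C linkage → sulfide (thioether).
–NH2 on an sp³ carbon with no adjacent C=O → amine.
–C(=O)–N– linkage → amide (the N is not an amine).
–OH on an sp³ carbon → alcohol (secondary).
–C(=O)–N– linkage → amide (the N is not an amine).
C=C double bond → alkene.
Amine appears at: H2NCH2, CH(CH2NH2), CH(NH2) → 3.

3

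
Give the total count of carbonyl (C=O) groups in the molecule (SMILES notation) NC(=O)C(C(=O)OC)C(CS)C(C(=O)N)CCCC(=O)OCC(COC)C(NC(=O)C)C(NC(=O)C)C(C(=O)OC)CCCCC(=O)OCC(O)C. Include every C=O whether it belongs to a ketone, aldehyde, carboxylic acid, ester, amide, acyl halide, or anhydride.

H2NCO: amide, 1 C=O (running total 1).
CH(COOCH3): ester, 1 C=O (running total 2).
CH(CONH2): amide, 1 C=O (running total 3).
CH2COOCH2: ester, 1 C=O (running total 4).
CH(NHCOCH3): amide, 1 C=O (running total 5).
CH(NHCOCH3): amide, 1 C=O (running total 6).
CH(COOCH3): ester, 1 C=O (running total 7).
CH2COOCH2: ester, 1 C=O (running total 8).

8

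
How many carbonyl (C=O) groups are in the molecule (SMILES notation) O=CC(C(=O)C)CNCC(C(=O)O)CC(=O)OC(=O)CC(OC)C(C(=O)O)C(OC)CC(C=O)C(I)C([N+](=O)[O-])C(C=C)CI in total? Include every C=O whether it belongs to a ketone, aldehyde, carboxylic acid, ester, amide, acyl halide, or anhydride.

OHC: aldehyde, 1 C=O (running total 1).
CH(COCH3): ketone, 1 C=O (running total 2).
CH(COOH): carboxylic acid, 1 C=O (running total 3).
CH2CO-O-COCH2: anhydride, 2 C=O (running total 5).
CH(COOH): carboxylic acid, 1 C=O (running total 6).
CH(CHO): aldehyde, 1 C=O (running total 7).

7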